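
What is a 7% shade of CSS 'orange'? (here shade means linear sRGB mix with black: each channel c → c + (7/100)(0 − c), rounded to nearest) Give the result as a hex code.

CSS orange is rgb(255, 165, 0).
A 7% shade moves each channel 7% toward 0:
  R: 255 + 0.07×(0−255) = 255 − 17.85 = 237.15 → 237
  G: 165 + 0.07×(0−165) = 165 − 11.55 = 153.45 → 153
  B: 0 + 0 = 0 → 0
rgb(237, 153, 0) = #ed9900.

#ed9900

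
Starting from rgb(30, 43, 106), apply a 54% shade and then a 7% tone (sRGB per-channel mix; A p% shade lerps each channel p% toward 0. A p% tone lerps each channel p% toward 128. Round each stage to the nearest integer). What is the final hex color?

#161C37

A 54% shade moves each channel 54% toward 0:
  R: 30 + 0.54×(0−30) = 30 − 16.2 = 13.8 → 14
  G: 43 + 0.54×(0−43) = 43 − 23.22 = 19.78 → 20
  B: 106 − 57.24 = 48.76 → 49
After the shade: rgb(14, 20, 49) = #0E1431.
A 7% tone moves each channel 7% toward 128:
  R: 14 + 0.07×(128−14) = 14 + 7.98 = 21.98 → 22
  G: 20 + 7.56 = 27.56 → 28
  B: 49 + 5.53 = 54.53 → 55
rgb(22, 28, 55) = #161C37.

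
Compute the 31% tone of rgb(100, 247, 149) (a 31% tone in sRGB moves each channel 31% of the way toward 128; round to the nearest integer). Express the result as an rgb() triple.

rgb(109, 210, 142)

A 31% tone moves each channel 31% toward 128:
  R: 100 + 0.31×(128−100) = 100 + 8.68 = 108.68 → 109
  G: 247 + 0.31×(128−247) = 247 − 36.89 = 210.11 → 210
  B: 149 + 0.31×(128−149) = 149 − 6.51 = 142.49 → 142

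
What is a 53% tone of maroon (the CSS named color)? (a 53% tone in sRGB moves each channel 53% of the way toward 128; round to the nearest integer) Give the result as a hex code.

CSS maroon is rgb(128, 0, 0).
Lerp each channel 53% toward 128:
  R: 128 + 0 = 128 → 128
  G: 0 + 67.84 = 67.84 → 68
  B: 0 + 0.53×(128−0) = 0 + 67.84 = 67.84 → 68
rgb(128, 68, 68) = #804444.

#804444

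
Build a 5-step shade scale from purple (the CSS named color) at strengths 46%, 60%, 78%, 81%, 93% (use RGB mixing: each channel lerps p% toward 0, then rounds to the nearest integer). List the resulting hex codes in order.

CSS purple is rgb(128, 0, 128).
46%: (128 − 58.88 = 69.12→69, 0→0, 128 − 58.88 = 69.12→69) → #450045
60%: (128 − 76.8 = 51.2→51, 0→0, 128 − 76.8 = 51.2→51) → #330033
78%: (128 − 99.84 = 28.16→28, 0→0, 128 − 99.84 = 28.16→28) → #1C001C
81%: (128 − 103.68 = 24.32→24, 0→0, 128 − 103.68 = 24.32→24) → #180018
93%: (128 − 119.04 = 8.96→9, 0→0, 128 − 119.04 = 8.96→9) → #090009

#450045, #330033, #1C001C, #180018, #090009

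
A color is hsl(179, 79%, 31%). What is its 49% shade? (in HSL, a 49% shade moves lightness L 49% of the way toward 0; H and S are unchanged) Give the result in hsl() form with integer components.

L moves 49% from 31 toward 0: 31 − 15.19 = 15.81 → 16.
H and S are unchanged.

hsl(179, 79%, 16%)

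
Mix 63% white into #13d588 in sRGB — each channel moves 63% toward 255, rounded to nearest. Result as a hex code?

#a8efd3

#13d588 is rgb(19, 213, 136).
Per channel, c → c + 0.63(255 − c):
  R: 19 + 0.63×(255−19) = 19 + 148.68 = 167.68 → 168
  G: 213 + 26.46 = 239.46 → 239
  B: 136 + 74.97 = 210.97 → 211
rgb(168, 239, 211) = #a8efd3.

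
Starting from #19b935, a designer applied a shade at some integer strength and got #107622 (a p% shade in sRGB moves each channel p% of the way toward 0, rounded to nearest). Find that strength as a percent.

36%

#19b935 is rgb(25, 185, 53); #107622 is rgb(16, 118, 34).
On the G channel (widest range): 118 ≈ 185 + (p/100)(0 − 185), so p ≈ 100×(118 − 185)/(0 − 185) = -6700/-185 = 36.22.
p = 36 reproduces all three channels after rounding.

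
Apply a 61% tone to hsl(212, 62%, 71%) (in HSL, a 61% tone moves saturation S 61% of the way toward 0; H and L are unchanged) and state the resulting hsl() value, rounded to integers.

hsl(212, 24%, 71%)

S moves 61% from 62 toward 0: 62 − 37.82 = 24.18 → 24.
H and L are unchanged.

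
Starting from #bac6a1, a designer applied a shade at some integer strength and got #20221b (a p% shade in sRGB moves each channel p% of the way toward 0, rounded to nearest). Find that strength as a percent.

#bac6a1 is rgb(186, 198, 161); #20221b is rgb(32, 34, 27).
On the G channel (widest range): 34 ≈ 198 + (p/100)(0 − 198), so p ≈ 100×(34 − 198)/(0 − 198) = -16400/-198 = 82.83.
p = 83 reproduces all three channels after rounding.

83%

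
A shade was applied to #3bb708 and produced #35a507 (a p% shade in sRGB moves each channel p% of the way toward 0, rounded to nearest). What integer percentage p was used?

#3bb708 is rgb(59, 183, 8); #35a507 is rgb(53, 165, 7).
On the G channel (widest range): 165 ≈ 183 + (p/100)(0 − 183), so p ≈ 100×(165 − 183)/(0 − 183) = -1800/-183 = 9.84.
p = 10 reproduces all three channels after rounding.

10%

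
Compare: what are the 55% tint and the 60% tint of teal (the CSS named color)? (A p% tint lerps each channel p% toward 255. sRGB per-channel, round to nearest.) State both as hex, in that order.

#8cc6c6, #99cccc

CSS teal is rgb(0, 128, 128).
55% tint:
  R: 0 + 0.55×(255−0) = 0 + 140.25 = 140.25 → 140
  G: 128 + 0.55×(255−128) = 128 + 69.85 = 197.85 → 198
  B: 128 + 69.85 = 197.85 → 198
  → #8cc6c6
60% tint:
  R: 0 + 153 = 153 → 153
  G: 128 + 76.2 = 204.2 → 204
  B: 128 + 76.2 = 204.2 → 204
  → #99cccc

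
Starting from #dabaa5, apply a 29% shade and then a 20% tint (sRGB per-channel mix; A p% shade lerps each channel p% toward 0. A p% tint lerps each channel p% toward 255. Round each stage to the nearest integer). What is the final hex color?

#af9d91

#dabaa5 is rgb(218, 186, 165).
Per channel, c → c + 0.29(0 − c):
  R: 218 − 63.22 = 154.78 → 155
  G: 186 + 0.29×(0−186) = 186 − 53.94 = 132.06 → 132
  B: 165 + 0.29×(0−165) = 165 − 47.85 = 117.15 → 117
After the shade: rgb(155, 132, 117) = #9b8475.
A 20% tint moves each channel 20% toward 255:
  R: 155 + 20 = 175 → 175
  G: 132 + 24.6 = 156.6 → 157
  B: 117 + 0.2×(255−117) = 117 + 27.6 = 144.6 → 145
rgb(175, 157, 145) = #af9d91.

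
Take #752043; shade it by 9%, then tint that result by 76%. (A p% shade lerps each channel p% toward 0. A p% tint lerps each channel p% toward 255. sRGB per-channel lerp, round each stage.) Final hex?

#DBC9D0

#752043 is rgb(117, 32, 67).
Per channel, c → c + 0.09(0 − c):
  R: 117 + 0.09×(0−117) = 117 − 10.53 = 106.47 → 106
  G: 32 + 0.09×(0−32) = 32 − 2.88 = 29.12 → 29
  B: 67 + 0.09×(0−67) = 67 − 6.03 = 60.97 → 61
After the shade: rgb(106, 29, 61) = #6A1D3D.
Lerp each channel 76% toward 255:
  R: 106 + 0.76×(255−106) = 106 + 113.24 = 219.24 → 219
  G: 29 + 171.76 = 200.76 → 201
  B: 61 + 147.44 = 208.44 → 208
rgb(219, 201, 208) = #DBC9D0.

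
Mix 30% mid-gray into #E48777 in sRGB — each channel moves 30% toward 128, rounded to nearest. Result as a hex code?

#C6857A

#E48777 is rgb(228, 135, 119).
Per channel, c → c + 0.3(128 − c):
  R: 228 − 30 = 198 → 198
  G: 135 − 2.1 = 132.9 → 133
  B: 119 + 0.3×(128−119) = 119 + 2.7 = 121.7 → 122
rgb(198, 133, 122) = #C6857A.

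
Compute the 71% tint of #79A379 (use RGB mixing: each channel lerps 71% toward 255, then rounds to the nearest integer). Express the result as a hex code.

#79A379 is rgb(121, 163, 121).
Lerp each channel 71% toward 255:
  R: 121 + 95.14 = 216.14 → 216
  G: 163 + 65.32 = 228.32 → 228
  B: 121 + 0.71×(255−121) = 121 + 95.14 = 216.14 → 216
rgb(216, 228, 216) = #D8E4D8.

#D8E4D8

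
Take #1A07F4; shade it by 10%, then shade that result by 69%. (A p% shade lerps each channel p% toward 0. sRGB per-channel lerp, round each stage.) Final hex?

#1A07F4 is rgb(26, 7, 244).
Lerp each channel 10% toward 0:
  R: 26 + 0.1×(0−26) = 26 − 2.6 = 23.4 → 23
  G: 7 − 0.7 = 6.3 → 6
  B: 244 + 0.1×(0−244) = 244 − 24.4 = 219.6 → 220
After the shade: rgb(23, 6, 220) = #1706DC.
Lerp each channel 69% toward 0:
  R: 23 + 0.69×(0−23) = 23 − 15.87 = 7.13 → 7
  G: 6 + 0.69×(0−6) = 6 − 4.14 = 1.86 → 2
  B: 220 − 151.8 = 68.2 → 68
rgb(7, 2, 68) = #070244.

#070244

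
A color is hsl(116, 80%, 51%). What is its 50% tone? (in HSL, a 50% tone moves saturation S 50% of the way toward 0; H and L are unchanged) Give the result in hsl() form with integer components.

hsl(116, 40%, 51%)

S moves 50% from 80 toward 0: 80 − 40 = 40 → 40.
H and L are unchanged.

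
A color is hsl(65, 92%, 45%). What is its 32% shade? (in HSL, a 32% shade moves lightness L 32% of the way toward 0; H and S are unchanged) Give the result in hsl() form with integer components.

L moves 32% from 45 toward 0: 45 − 14.4 = 30.6 → 31.
H and S are unchanged.

hsl(65, 92%, 31%)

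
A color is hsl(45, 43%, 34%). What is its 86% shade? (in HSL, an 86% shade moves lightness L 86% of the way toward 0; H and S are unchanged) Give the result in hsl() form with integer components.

L moves 86% from 34 toward 0: 34 − 29.24 = 4.76 → 5.
H and S are unchanged.

hsl(45, 43%, 5%)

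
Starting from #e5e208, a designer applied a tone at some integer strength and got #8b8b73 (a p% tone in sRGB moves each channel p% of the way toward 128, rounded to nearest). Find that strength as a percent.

89%

#e5e208 is rgb(229, 226, 8); #8b8b73 is rgb(139, 139, 115).
On the B channel (widest range): 115 ≈ 8 + (p/100)(128 − 8), so p ≈ 100×(115 − 8)/(128 − 8) = 10700/120 = 89.17.
p = 89 reproduces all three channels after rounding.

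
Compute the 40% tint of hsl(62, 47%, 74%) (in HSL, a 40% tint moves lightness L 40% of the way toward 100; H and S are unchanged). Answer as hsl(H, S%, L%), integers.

L moves 40% from 74 toward 100: 74 + 10.4 = 84.4 → 84.
H and S are unchanged.

hsl(62, 47%, 84%)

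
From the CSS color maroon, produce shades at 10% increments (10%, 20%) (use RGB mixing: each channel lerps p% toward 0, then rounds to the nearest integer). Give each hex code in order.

#730000, #660000

CSS maroon is rgb(128, 0, 0).
10%: (128 − 12.8 = 115.2→115, 0→0, 0→0) → #730000
20%: (128 − 25.6 = 102.4→102, 0→0, 0→0) → #660000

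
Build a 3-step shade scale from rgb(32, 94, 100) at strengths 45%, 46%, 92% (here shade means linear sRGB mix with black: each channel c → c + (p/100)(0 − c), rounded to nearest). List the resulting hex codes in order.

45%: (32 − 14.4 = 17.6→18, 94 − 42.3 = 51.7→52, 100 − 45 = 55→55) → #123437
46%: (32 − 14.72 = 17.28→17, 94 − 43.24 = 50.76→51, 100 − 46 = 54→54) → #113336
92%: (32 − 29.44 = 2.56→3, 94 − 86.48 = 7.52→8, 100 − 92 = 8→8) → #030808

#123437, #113336, #030808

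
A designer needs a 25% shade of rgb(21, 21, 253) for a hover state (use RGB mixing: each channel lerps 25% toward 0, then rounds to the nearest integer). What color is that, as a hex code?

#1010BE

Lerp each channel 25% toward 0:
  R: 21 − 5.25 = 15.75 → 16
  G: 21 − 5.25 = 15.75 → 16
  B: 253 − 63.25 = 189.75 → 190
rgb(16, 16, 190) = #1010BE.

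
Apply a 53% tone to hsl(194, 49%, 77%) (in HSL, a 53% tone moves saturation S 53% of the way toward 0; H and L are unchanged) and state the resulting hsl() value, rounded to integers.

S moves 53% from 49 toward 0: 49 − 25.97 = 23.03 → 23.
H and L are unchanged.

hsl(194, 23%, 77%)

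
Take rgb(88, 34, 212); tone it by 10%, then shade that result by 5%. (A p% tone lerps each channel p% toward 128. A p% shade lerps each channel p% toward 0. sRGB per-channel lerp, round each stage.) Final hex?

#5729c2

Lerp each channel 10% toward 128:
  R: 88 + 0.1×(128−88) = 88 + 4 = 92 → 92
  G: 34 + 0.1×(128−34) = 34 + 9.4 = 43.4 → 43
  B: 212 + 0.1×(128−212) = 212 − 8.4 = 203.6 → 204
After the tone: rgb(92, 43, 204) = #5c2bcc.
Lerp each channel 5% toward 0:
  R: 92 − 4.6 = 87.4 → 87
  G: 43 + 0.05×(0−43) = 43 − 2.15 = 40.85 → 41
  B: 204 − 10.2 = 193.8 → 194
rgb(87, 41, 194) = #5729c2.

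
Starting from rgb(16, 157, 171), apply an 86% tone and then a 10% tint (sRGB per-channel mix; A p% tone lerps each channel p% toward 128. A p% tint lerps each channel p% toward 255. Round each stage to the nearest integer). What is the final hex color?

#7E9092

Per channel, c → c + 0.86(128 − c):
  R: 16 + 96.32 = 112.32 → 112
  G: 157 + 0.86×(128−157) = 157 − 24.94 = 132.06 → 132
  B: 171 − 36.98 = 134.02 → 134
After the tone: rgb(112, 132, 134) = #708486.
A 10% tint moves each channel 10% toward 255:
  R: 112 + 0.1×(255−112) = 112 + 14.3 = 126.3 → 126
  G: 132 + 12.3 = 144.3 → 144
  B: 134 + 12.1 = 146.1 → 146
rgb(126, 144, 146) = #7E9092.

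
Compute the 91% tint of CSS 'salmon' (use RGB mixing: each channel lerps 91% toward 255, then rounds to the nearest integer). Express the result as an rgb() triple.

CSS salmon is rgb(250, 128, 114).
Per channel, c → c + 0.91(255 − c):
  R: 250 + 4.55 = 254.55 → 255
  G: 128 + 115.57 = 243.57 → 244
  B: 114 + 128.31 = 242.31 → 242

rgb(255, 244, 242)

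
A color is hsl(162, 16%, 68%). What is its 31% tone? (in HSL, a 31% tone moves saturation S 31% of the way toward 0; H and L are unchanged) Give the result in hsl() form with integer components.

hsl(162, 11%, 68%)

S moves 31% from 16 toward 0: 16 − 4.96 = 11.04 → 11.
H and L are unchanged.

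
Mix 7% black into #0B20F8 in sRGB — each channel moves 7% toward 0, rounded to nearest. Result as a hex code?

#0B20F8 is rgb(11, 32, 248).
Lerp each channel 7% toward 0:
  R: 11 + 0.07×(0−11) = 11 − 0.77 = 10.23 → 10
  G: 32 − 2.24 = 29.76 → 30
  B: 248 + 0.07×(0−248) = 248 − 17.36 = 230.64 → 231
rgb(10, 30, 231) = #0A1EE7.

#0A1EE7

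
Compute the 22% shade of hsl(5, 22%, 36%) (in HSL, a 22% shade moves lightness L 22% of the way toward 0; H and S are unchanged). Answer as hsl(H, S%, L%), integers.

L moves 22% from 36 toward 0: 36 − 7.92 = 28.08 → 28.
H and S are unchanged.

hsl(5, 22%, 28%)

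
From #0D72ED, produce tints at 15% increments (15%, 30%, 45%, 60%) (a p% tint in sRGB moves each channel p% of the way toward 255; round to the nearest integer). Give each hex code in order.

#0D72ED is rgb(13, 114, 237).
15%: (13 + 36.3 = 49.3→49, 114 + 21.15 = 135.15→135, 237 + 2.7 = 239.7→240) → #3187F0
30%: (13 + 72.6 = 85.6→86, 114 + 42.3 = 156.3→156, 237 + 5.4 = 242.4→242) → #569CF2
45%: (13 + 108.9 = 121.9→122, 114 + 63.45 = 177.45→177, 237 + 8.1 = 245.1→245) → #7AB1F5
60%: (13 + 145.2 = 158.2→158, 114 + 84.6 = 198.6→199, 237 + 10.8 = 247.8→248) → #9EC7F8

#3187F0, #569CF2, #7AB1F5, #9EC7F8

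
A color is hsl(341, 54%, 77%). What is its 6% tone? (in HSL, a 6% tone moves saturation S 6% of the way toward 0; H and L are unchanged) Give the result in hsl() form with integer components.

hsl(341, 51%, 77%)

S moves 6% from 54 toward 0: 54 − 3.24 = 50.76 → 51.
H and L are unchanged.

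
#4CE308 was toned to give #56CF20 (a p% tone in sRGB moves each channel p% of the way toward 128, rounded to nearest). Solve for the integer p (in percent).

#4CE308 is rgb(76, 227, 8); #56CF20 is rgb(86, 207, 32).
On the B channel (widest range): 32 ≈ 8 + (p/100)(128 − 8), so p ≈ 100×(32 − 8)/(128 − 8) = 2400/120 = 20.00.
p = 20 reproduces all three channels after rounding.

20%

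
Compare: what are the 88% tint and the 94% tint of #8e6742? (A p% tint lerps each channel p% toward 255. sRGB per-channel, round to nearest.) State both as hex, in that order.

#8e6742 is rgb(142, 103, 66).
88% tint:
  R: 142 + 99.44 = 241.44 → 241
  G: 103 + 0.88×(255−103) = 103 + 133.76 = 236.76 → 237
  B: 66 + 166.32 = 232.32 → 232
  → #f1ede8
94% tint:
  R: 142 + 106.22 = 248.22 → 248
  G: 103 + 142.88 = 245.88 → 246
  B: 66 + 0.94×(255−66) = 66 + 177.66 = 243.66 → 244
  → #f8f6f4

#f1ede8, #f8f6f4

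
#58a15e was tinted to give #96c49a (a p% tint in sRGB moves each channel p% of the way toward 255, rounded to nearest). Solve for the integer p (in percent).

#58a15e is rgb(88, 161, 94); #96c49a is rgb(150, 196, 154).
On the R channel (widest range): 150 ≈ 88 + (p/100)(255 − 88), so p ≈ 100×(150 − 88)/(255 − 88) = 6200/167 = 37.13.
p = 37 reproduces all three channels after rounding.

37%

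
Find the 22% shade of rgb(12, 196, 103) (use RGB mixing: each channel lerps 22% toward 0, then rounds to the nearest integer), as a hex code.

Lerp each channel 22% toward 0:
  R: 12 − 2.64 = 9.36 → 9
  G: 196 − 43.12 = 152.88 → 153
  B: 103 − 22.66 = 80.34 → 80
rgb(9, 153, 80) = #099950.

#099950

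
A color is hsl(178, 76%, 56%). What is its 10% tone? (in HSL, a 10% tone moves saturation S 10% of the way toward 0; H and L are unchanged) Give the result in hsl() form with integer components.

hsl(178, 68%, 56%)

S moves 10% from 76 toward 0: 76 − 7.6 = 68.4 → 68.
H and L are unchanged.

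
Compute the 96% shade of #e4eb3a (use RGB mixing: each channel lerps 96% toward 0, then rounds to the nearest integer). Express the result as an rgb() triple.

#e4eb3a is rgb(228, 235, 58).
Lerp each channel 96% toward 0:
  R: 228 − 218.88 = 9.12 → 9
  G: 235 − 225.6 = 9.4 → 9
  B: 58 − 55.68 = 2.32 → 2

rgb(9, 9, 2)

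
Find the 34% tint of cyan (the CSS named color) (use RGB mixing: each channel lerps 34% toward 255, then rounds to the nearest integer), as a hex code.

CSS cyan is rgb(0, 255, 255).
Per channel, c → c + 0.34(255 − c):
  R: 0 + 86.7 = 86.7 → 87
  G: 255 + 0.34×(255−255) = 255 + 0 = 255 → 255
  B: 255 + 0 = 255 → 255
rgb(87, 255, 255) = #57FFFF.

#57FFFF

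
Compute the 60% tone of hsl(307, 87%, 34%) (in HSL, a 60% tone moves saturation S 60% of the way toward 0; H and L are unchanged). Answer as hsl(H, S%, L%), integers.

hsl(307, 35%, 34%)

S moves 60% from 87 toward 0: 87 − 52.2 = 34.8 → 35.
H and L are unchanged.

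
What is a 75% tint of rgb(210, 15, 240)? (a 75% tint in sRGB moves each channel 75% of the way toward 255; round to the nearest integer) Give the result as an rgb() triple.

rgb(244, 195, 251)

Per channel, c → c + 0.75(255 − c):
  R: 210 + 33.75 = 243.75 → 244
  G: 15 + 0.75×(255−15) = 15 + 180 = 195 → 195
  B: 240 + 0.75×(255−240) = 240 + 11.25 = 251.25 → 251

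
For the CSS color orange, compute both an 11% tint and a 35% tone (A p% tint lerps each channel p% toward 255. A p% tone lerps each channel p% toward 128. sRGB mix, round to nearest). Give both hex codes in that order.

CSS orange is rgb(255, 165, 0).
11% tint:
  R: 255 + 0.11×(255−255) = 255 + 0 = 255 → 255
  G: 165 + 9.9 = 174.9 → 175
  B: 0 + 0.11×(255−0) = 0 + 28.05 = 28.05 → 28
  → #ffaf1c
35% tone:
  R: 255 − 44.45 = 210.55 → 211
  G: 165 + 0.35×(128−165) = 165 − 12.95 = 152.05 → 152
  B: 0 + 0.35×(128−0) = 0 + 44.8 = 44.8 → 45
  → #d3982d

#ffaf1c, #d3982d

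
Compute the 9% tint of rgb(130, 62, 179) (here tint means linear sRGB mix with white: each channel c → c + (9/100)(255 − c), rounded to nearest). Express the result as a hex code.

A 9% tint moves each channel 9% toward 255:
  R: 130 + 0.09×(255−130) = 130 + 11.25 = 141.25 → 141
  G: 62 + 0.09×(255−62) = 62 + 17.37 = 79.37 → 79
  B: 179 + 0.09×(255−179) = 179 + 6.84 = 185.84 → 186
rgb(141, 79, 186) = #8d4fba.

#8d4fba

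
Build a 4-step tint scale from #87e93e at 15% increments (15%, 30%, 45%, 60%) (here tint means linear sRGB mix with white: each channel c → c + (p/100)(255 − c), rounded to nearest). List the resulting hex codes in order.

#87e93e is rgb(135, 233, 62).
15%: (135 + 18 = 153→153, 233 + 3.3 = 236.3→236, 62 + 28.95 = 90.95→91) → #99ec5b
30%: (135 + 36 = 171→171, 233 + 6.6 = 239.6→240, 62 + 57.9 = 119.9→120) → #abf078
45%: (135 + 54 = 189→189, 233 + 9.9 = 242.9→243, 62 + 86.85 = 148.85→149) → #bdf395
60%: (135 + 72 = 207→207, 233 + 13.2 = 246.2→246, 62 + 115.8 = 177.8→178) → #cff6b2

#99ec5b, #abf078, #bdf395, #cff6b2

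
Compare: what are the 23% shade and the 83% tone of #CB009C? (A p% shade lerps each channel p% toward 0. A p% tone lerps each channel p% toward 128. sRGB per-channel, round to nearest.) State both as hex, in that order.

#CB009C is rgb(203, 0, 156).
23% shade:
  R: 203 − 46.69 = 156.31 → 156
  G: 0 + 0.23×(0−0) = 0 + 0 = 0 → 0
  B: 156 + 0.23×(0−156) = 156 − 35.88 = 120.12 → 120
  → #9C0078
83% tone:
  R: 203 + 0.83×(128−203) = 203 − 62.25 = 140.75 → 141
  G: 0 + 0.83×(128−0) = 0 + 106.24 = 106.24 → 106
  B: 156 + 0.83×(128−156) = 156 − 23.24 = 132.76 → 133
  → #8D6A85

#9C0078, #8D6A85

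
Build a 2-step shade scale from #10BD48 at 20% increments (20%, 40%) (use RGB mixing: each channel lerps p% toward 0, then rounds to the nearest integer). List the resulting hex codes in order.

#0D973A, #0A712B

#10BD48 is rgb(16, 189, 72).
20%: (16 − 3.2 = 12.8→13, 189 − 37.8 = 151.2→151, 72 − 14.4 = 57.6→58) → #0D973A
40%: (16 − 6.4 = 9.6→10, 189 − 75.6 = 113.4→113, 72 − 28.8 = 43.2→43) → #0A712B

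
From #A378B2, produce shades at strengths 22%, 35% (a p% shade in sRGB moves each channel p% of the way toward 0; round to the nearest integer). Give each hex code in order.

#7F5E8B, #6A4E74

#A378B2 is rgb(163, 120, 178).
22%: (163 − 35.86 = 127.14→127, 120 − 26.4 = 93.6→94, 178 − 39.16 = 138.84→139) → #7F5E8B
35%: (163 − 57.05 = 105.95→106, 120 − 42 = 78→78, 178 − 62.3 = 115.7→116) → #6A4E74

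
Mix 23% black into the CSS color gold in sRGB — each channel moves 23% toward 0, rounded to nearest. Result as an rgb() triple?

CSS gold is rgb(255, 215, 0).
Lerp each channel 23% toward 0:
  R: 255 − 58.65 = 196.35 → 196
  G: 215 + 0.23×(0−215) = 215 − 49.45 = 165.55 → 166
  B: 0 + 0.23×(0−0) = 0 + 0 = 0 → 0

rgb(196, 166, 0)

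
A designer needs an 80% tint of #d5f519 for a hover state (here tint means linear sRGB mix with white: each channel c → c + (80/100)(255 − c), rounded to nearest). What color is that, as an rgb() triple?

rgb(247, 253, 209)

#d5f519 is rgb(213, 245, 25).
An 80% tint moves each channel 80% toward 255:
  R: 213 + 33.6 = 246.6 → 247
  G: 245 + 0.8×(255−245) = 245 + 8 = 253 → 253
  B: 25 + 184 = 209 → 209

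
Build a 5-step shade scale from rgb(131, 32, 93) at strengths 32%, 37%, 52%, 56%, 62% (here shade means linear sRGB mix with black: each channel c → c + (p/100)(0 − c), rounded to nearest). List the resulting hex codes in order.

#59163f, #53143b, #3f0f2d, #3a0e29, #320c23

32%: (131 − 41.92 = 89.08→89, 32 − 10.24 = 21.76→22, 93 − 29.76 = 63.24→63) → #59163f
37%: (131 − 48.47 = 82.53→83, 32 − 11.84 = 20.16→20, 93 − 34.41 = 58.59→59) → #53143b
52%: (131 − 68.12 = 62.88→63, 32 − 16.64 = 15.36→15, 93 − 48.36 = 44.64→45) → #3f0f2d
56%: (131 − 73.36 = 57.64→58, 32 − 17.92 = 14.08→14, 93 − 52.08 = 40.92→41) → #3a0e29
62%: (131 − 81.22 = 49.78→50, 32 − 19.84 = 12.16→12, 93 − 57.66 = 35.34→35) → #320c23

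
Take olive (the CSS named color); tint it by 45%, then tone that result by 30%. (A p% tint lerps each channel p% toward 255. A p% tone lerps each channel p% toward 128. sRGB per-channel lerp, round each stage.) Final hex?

CSS olive is rgb(128, 128, 0).
Per channel, c → c + 0.45(255 − c):
  R: 128 + 57.15 = 185.15 → 185
  G: 128 + 0.45×(255−128) = 128 + 57.15 = 185.15 → 185
  B: 0 + 0.45×(255−0) = 0 + 114.75 = 114.75 → 115
After the tint: rgb(185, 185, 115) = #b9b973.
Lerp each channel 30% toward 128:
  R: 185 + 0.3×(128−185) = 185 − 17.1 = 167.9 → 168
  G: 185 + 0.3×(128−185) = 185 − 17.1 = 167.9 → 168
  B: 115 + 0.3×(128−115) = 115 + 3.9 = 118.9 → 119
rgb(168, 168, 119) = #a8a877.

#a8a877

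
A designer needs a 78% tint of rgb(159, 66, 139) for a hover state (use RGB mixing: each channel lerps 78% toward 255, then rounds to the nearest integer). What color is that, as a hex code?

#EAD5E5

Per channel, c → c + 0.78(255 − c):
  R: 159 + 0.78×(255−159) = 159 + 74.88 = 233.88 → 234
  G: 66 + 147.42 = 213.42 → 213
  B: 139 + 90.48 = 229.48 → 229
rgb(234, 213, 229) = #EAD5E5.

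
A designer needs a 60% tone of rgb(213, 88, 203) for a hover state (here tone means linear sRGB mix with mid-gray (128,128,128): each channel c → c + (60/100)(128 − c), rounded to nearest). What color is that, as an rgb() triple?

rgb(162, 112, 158)

A 60% tone moves each channel 60% toward 128:
  R: 213 + 0.6×(128−213) = 213 − 51 = 162 → 162
  G: 88 + 24 = 112 → 112
  B: 203 + 0.6×(128−203) = 203 − 45 = 158 → 158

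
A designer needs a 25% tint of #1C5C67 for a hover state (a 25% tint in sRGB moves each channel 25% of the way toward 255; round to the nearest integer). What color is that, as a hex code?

#1C5C67 is rgb(28, 92, 103).
A 25% tint moves each channel 25% toward 255:
  R: 28 + 56.75 = 84.75 → 85
  G: 92 + 0.25×(255−92) = 92 + 40.75 = 132.75 → 133
  B: 103 + 0.25×(255−103) = 103 + 38 = 141 → 141
rgb(85, 133, 141) = #55858D.

#55858D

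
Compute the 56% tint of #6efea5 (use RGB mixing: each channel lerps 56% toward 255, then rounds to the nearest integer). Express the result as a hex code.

#bfffd7

#6efea5 is rgb(110, 254, 165).
A 56% tint moves each channel 56% toward 255:
  R: 110 + 81.2 = 191.2 → 191
  G: 254 + 0.56×(255−254) = 254 + 0.56 = 254.56 → 255
  B: 165 + 50.4 = 215.4 → 215
rgb(191, 255, 215) = #bfffd7.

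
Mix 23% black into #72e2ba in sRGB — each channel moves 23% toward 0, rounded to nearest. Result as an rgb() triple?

#72e2ba is rgb(114, 226, 186).
A 23% shade moves each channel 23% toward 0:
  R: 114 + 0.23×(0−114) = 114 − 26.22 = 87.78 → 88
  G: 226 + 0.23×(0−226) = 226 − 51.98 = 174.02 → 174
  B: 186 + 0.23×(0−186) = 186 − 42.78 = 143.22 → 143

rgb(88, 174, 143)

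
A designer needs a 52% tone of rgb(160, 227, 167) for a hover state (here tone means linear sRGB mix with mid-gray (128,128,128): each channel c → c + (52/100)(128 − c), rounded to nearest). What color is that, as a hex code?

#8fb093

Lerp each channel 52% toward 128:
  R: 160 − 16.64 = 143.36 → 143
  G: 227 − 51.48 = 175.52 → 176
  B: 167 − 20.28 = 146.72 → 147
rgb(143, 176, 147) = #8fb093.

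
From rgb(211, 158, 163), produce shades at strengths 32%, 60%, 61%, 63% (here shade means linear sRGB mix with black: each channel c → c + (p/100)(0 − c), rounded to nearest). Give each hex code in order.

32%: (211 − 67.52 = 143.48→143, 158 − 50.56 = 107.44→107, 163 − 52.16 = 110.84→111) → #8f6b6f
60%: (211 − 126.6 = 84.4→84, 158 − 94.8 = 63.2→63, 163 − 97.8 = 65.2→65) → #543f41
61%: (211 − 128.71 = 82.29→82, 158 − 96.38 = 61.62→62, 163 − 99.43 = 63.57→64) → #523e40
63%: (211 − 132.93 = 78.07→78, 158 − 99.54 = 58.46→58, 163 − 102.69 = 60.31→60) → #4e3a3c

#8f6b6f, #543f41, #523e40, #4e3a3c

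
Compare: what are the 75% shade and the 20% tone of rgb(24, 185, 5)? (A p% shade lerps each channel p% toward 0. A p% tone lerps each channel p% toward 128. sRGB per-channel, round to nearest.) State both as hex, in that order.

#062E01, #2DAE1E

75% shade:
  R: 24 + 0.75×(0−24) = 24 − 18 = 6 → 6
  G: 185 − 138.75 = 46.25 → 46
  B: 5 + 0.75×(0−5) = 5 − 3.75 = 1.25 → 1
  → #062E01
20% tone:
  R: 24 + 0.2×(128−24) = 24 + 20.8 = 44.8 → 45
  G: 185 − 11.4 = 173.6 → 174
  B: 5 + 0.2×(128−5) = 5 + 24.6 = 29.6 → 30
  → #2DAE1E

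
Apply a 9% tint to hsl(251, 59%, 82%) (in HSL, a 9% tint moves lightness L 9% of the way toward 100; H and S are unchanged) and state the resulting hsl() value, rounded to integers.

hsl(251, 59%, 84%)

L moves 9% from 82 toward 100: 82 + 1.62 = 83.62 → 84.
H and S are unchanged.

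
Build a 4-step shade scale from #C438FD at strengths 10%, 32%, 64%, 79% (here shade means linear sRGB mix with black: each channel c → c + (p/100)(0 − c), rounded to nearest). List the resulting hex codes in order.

#C438FD is rgb(196, 56, 253).
10%: (196 − 19.6 = 176.4→176, 56 − 5.6 = 50.4→50, 253 − 25.3 = 227.7→228) → #B032E4
32%: (196 − 62.72 = 133.28→133, 56 − 17.92 = 38.08→38, 253 − 80.96 = 172.04→172) → #8526AC
64%: (196 − 125.44 = 70.56→71, 56 − 35.84 = 20.16→20, 253 − 161.92 = 91.08→91) → #47145B
79%: (196 − 154.84 = 41.16→41, 56 − 44.24 = 11.76→12, 253 − 199.87 = 53.13→53) → #290C35

#B032E4, #8526AC, #47145B, #290C35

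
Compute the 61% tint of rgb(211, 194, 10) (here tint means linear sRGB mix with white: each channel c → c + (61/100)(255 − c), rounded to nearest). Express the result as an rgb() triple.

Lerp each channel 61% toward 255:
  R: 211 + 26.84 = 237.84 → 238
  G: 194 + 0.61×(255−194) = 194 + 37.21 = 231.21 → 231
  B: 10 + 149.45 = 159.45 → 159

rgb(238, 231, 159)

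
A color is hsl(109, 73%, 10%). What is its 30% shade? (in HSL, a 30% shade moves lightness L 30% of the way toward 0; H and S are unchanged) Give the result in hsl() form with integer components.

hsl(109, 73%, 7%)

L moves 30% from 10 toward 0: 10 − 3 = 7 → 7.
H and S are unchanged.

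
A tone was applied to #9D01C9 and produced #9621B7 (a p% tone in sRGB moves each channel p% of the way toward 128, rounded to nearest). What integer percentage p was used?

25%

#9D01C9 is rgb(157, 1, 201); #9621B7 is rgb(150, 33, 183).
On the G channel (widest range): 33 ≈ 1 + (p/100)(128 − 1), so p ≈ 100×(33 − 1)/(128 − 1) = 3200/127 = 25.20.
p = 25 reproduces all three channels after rounding.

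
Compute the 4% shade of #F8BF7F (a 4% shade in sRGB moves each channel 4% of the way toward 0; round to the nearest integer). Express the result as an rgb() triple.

#F8BF7F is rgb(248, 191, 127).
Per channel, c → c + 0.04(0 − c):
  R: 248 + 0.04×(0−248) = 248 − 9.92 = 238.08 → 238
  G: 191 − 7.64 = 183.36 → 183
  B: 127 + 0.04×(0−127) = 127 − 5.08 = 121.92 → 122

rgb(238, 183, 122)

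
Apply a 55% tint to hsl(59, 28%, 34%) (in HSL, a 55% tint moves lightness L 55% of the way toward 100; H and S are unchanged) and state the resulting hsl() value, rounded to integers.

hsl(59, 28%, 70%)

L moves 55% from 34 toward 100: 34 + 36.3 = 70.3 → 70.
H and S are unchanged.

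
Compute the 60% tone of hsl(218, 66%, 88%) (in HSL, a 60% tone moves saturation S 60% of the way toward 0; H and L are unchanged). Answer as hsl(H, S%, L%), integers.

hsl(218, 26%, 88%)

S moves 60% from 66 toward 0: 66 − 39.6 = 26.4 → 26.
H and L are unchanged.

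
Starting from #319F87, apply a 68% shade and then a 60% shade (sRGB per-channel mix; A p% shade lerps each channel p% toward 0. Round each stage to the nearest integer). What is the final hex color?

#319F87 is rgb(49, 159, 135).
Per channel, c → c + 0.68(0 − c):
  R: 49 + 0.68×(0−49) = 49 − 33.32 = 15.68 → 16
  G: 159 + 0.68×(0−159) = 159 − 108.12 = 50.88 → 51
  B: 135 + 0.68×(0−135) = 135 − 91.8 = 43.2 → 43
After the shade: rgb(16, 51, 43) = #10332B.
Lerp each channel 60% toward 0:
  R: 16 − 9.6 = 6.4 → 6
  G: 51 + 0.6×(0−51) = 51 − 30.6 = 20.4 → 20
  B: 43 − 25.8 = 17.2 → 17
rgb(6, 20, 17) = #061411.

#061411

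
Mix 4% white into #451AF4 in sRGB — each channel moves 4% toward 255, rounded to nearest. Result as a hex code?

#451AF4 is rgb(69, 26, 244).
A 4% tint moves each channel 4% toward 255:
  R: 69 + 7.44 = 76.44 → 76
  G: 26 + 0.04×(255−26) = 26 + 9.16 = 35.16 → 35
  B: 244 + 0.04×(255−244) = 244 + 0.44 = 244.44 → 244
rgb(76, 35, 244) = #4C23F4.

#4C23F4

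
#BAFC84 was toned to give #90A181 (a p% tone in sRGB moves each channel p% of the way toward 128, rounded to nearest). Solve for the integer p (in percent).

#BAFC84 is rgb(186, 252, 132); #90A181 is rgb(144, 161, 129).
On the G channel (widest range): 161 ≈ 252 + (p/100)(128 − 252), so p ≈ 100×(161 − 252)/(128 − 252) = -9100/-124 = 73.39.
p = 73 reproduces all three channels after rounding.

73%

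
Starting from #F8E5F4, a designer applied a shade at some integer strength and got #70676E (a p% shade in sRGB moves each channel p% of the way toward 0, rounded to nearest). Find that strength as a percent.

#F8E5F4 is rgb(248, 229, 244); #70676E is rgb(112, 103, 110).
On the R channel (widest range): 112 ≈ 248 + (p/100)(0 − 248), so p ≈ 100×(112 − 248)/(0 − 248) = -13600/-248 = 54.84.
p = 55 reproduces all three channels after rounding.

55%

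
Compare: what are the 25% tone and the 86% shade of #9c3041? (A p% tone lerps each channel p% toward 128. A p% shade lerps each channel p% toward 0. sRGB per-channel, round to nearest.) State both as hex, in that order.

#954451, #160709

#9c3041 is rgb(156, 48, 65).
25% tone:
  R: 156 + 0.25×(128−156) = 156 − 7 = 149 → 149
  G: 48 + 20 = 68 → 68
  B: 65 + 15.75 = 80.75 → 81
  → #954451
86% shade:
  R: 156 + 0.86×(0−156) = 156 − 134.16 = 21.84 → 22
  G: 48 + 0.86×(0−48) = 48 − 41.28 = 6.72 → 7
  B: 65 + 0.86×(0−65) = 65 − 55.9 = 9.1 → 9
  → #160709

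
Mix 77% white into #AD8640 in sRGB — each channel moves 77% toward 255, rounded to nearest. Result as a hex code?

#AD8640 is rgb(173, 134, 64).
Per channel, c → c + 0.77(255 − c):
  R: 173 + 0.77×(255−173) = 173 + 63.14 = 236.14 → 236
  G: 134 + 93.17 = 227.17 → 227
  B: 64 + 0.77×(255−64) = 64 + 147.07 = 211.07 → 211
rgb(236, 227, 211) = #ECE3D3.

#ECE3D3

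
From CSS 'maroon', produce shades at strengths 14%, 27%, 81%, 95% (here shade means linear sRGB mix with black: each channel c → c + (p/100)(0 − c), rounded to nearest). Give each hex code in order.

CSS maroon is rgb(128, 0, 0).
14%: (128 − 17.92 = 110.08→110, 0→0, 0→0) → #6e0000
27%: (128 − 34.56 = 93.44→93, 0→0, 0→0) → #5d0000
81%: (128 − 103.68 = 24.32→24, 0→0, 0→0) → #180000
95%: (128 − 121.6 = 6.4→6, 0→0, 0→0) → #060000

#6e0000, #5d0000, #180000, #060000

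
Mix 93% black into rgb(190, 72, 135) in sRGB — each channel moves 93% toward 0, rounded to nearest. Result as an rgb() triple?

rgb(13, 5, 9)

Per channel, c → c + 0.93(0 − c):
  R: 190 + 0.93×(0−190) = 190 − 176.7 = 13.3 → 13
  G: 72 + 0.93×(0−72) = 72 − 66.96 = 5.04 → 5
  B: 135 − 125.55 = 9.45 → 9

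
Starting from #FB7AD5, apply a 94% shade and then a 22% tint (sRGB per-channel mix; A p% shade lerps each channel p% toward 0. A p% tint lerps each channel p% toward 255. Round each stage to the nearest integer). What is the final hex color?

#FB7AD5 is rgb(251, 122, 213).
Per channel, c → c + 0.94(0 − c):
  R: 251 + 0.94×(0−251) = 251 − 235.94 = 15.06 → 15
  G: 122 + 0.94×(0−122) = 122 − 114.68 = 7.32 → 7
  B: 213 + 0.94×(0−213) = 213 − 200.22 = 12.78 → 13
After the shade: rgb(15, 7, 13) = #0F070D.
A 22% tint moves each channel 22% toward 255:
  R: 15 + 0.22×(255−15) = 15 + 52.8 = 67.8 → 68
  G: 7 + 0.22×(255−7) = 7 + 54.56 = 61.56 → 62
  B: 13 + 0.22×(255−13) = 13 + 53.24 = 66.24 → 66
rgb(68, 62, 66) = #443E42.

#443E42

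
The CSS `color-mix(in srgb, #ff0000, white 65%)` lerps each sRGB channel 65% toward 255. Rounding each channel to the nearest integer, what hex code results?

#ff0000 is rgb(255, 0, 0).
Per channel, c → c + 0.65(255 − c):
  R: 255 + 0 = 255 → 255
  G: 0 + 0.65×(255−0) = 0 + 165.75 = 165.75 → 166
  B: 0 + 0.65×(255−0) = 0 + 165.75 = 165.75 → 166
rgb(255, 166, 166) = #ffa6a6.

#ffa6a6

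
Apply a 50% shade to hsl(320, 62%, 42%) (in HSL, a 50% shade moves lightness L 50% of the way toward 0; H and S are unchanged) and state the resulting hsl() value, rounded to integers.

hsl(320, 62%, 21%)

L moves 50% from 42 toward 0: 42 − 21 = 21 → 21.
H and S are unchanged.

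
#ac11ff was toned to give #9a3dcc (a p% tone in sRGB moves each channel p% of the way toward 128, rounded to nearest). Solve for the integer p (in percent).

40%

#ac11ff is rgb(172, 17, 255); #9a3dcc is rgb(154, 61, 204).
On the B channel (widest range): 204 ≈ 255 + (p/100)(128 − 255), so p ≈ 100×(204 − 255)/(128 − 255) = -5100/-127 = 40.16.
p = 40 reproduces all three channels after rounding.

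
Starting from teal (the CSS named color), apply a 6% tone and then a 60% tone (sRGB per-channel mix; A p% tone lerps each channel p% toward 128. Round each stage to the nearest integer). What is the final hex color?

#508080

CSS teal is rgb(0, 128, 128).
A 6% tone moves each channel 6% toward 128:
  R: 0 + 0.06×(128−0) = 0 + 7.68 = 7.68 → 8
  G: 128 + 0.06×(128−128) = 128 + 0 = 128 → 128
  B: 128 + 0.06×(128−128) = 128 + 0 = 128 → 128
After the tone: rgb(8, 128, 128) = #088080.
A 60% tone moves each channel 60% toward 128:
  R: 8 + 0.6×(128−8) = 8 + 72 = 80 → 80
  G: 128 + 0.6×(128−128) = 128 + 0 = 128 → 128
  B: 128 + 0.6×(128−128) = 128 + 0 = 128 → 128
rgb(80, 128, 128) = #508080.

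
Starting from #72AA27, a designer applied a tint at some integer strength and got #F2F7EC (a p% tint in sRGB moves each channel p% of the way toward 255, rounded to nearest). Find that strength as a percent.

91%

#72AA27 is rgb(114, 170, 39); #F2F7EC is rgb(242, 247, 236).
On the B channel (widest range): 236 ≈ 39 + (p/100)(255 − 39), so p ≈ 100×(236 − 39)/(255 − 39) = 19700/216 = 91.20.
p = 91 reproduces all three channels after rounding.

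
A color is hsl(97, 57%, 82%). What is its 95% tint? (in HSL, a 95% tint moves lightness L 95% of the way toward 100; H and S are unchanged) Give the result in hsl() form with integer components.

L moves 95% from 82 toward 100: 82 + 17.1 = 99.1 → 99.
H and S are unchanged.

hsl(97, 57%, 99%)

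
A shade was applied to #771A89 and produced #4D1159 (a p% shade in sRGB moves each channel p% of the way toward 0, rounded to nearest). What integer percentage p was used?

#771A89 is rgb(119, 26, 137); #4D1159 is rgb(77, 17, 89).
On the B channel (widest range): 89 ≈ 137 + (p/100)(0 − 137), so p ≈ 100×(89 − 137)/(0 − 137) = -4800/-137 = 35.04.
p = 35 reproduces all three channels after rounding.

35%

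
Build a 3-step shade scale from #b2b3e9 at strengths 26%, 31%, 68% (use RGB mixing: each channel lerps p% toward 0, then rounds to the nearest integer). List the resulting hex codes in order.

#8484ac, #7b7ca1, #39394b

#b2b3e9 is rgb(178, 179, 233).
26%: (178 − 46.28 = 131.72→132, 179 − 46.54 = 132.46→132, 233 − 60.58 = 172.42→172) → #8484ac
31%: (178 − 55.18 = 122.82→123, 179 − 55.49 = 123.51→124, 233 − 72.23 = 160.77→161) → #7b7ca1
68%: (178 − 121.04 = 56.96→57, 179 − 121.72 = 57.28→57, 233 − 158.44 = 74.56→75) → #39394b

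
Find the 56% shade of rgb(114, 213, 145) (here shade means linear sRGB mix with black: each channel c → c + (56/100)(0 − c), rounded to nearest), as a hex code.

#325e40

Per channel, c → c + 0.56(0 − c):
  R: 114 + 0.56×(0−114) = 114 − 63.84 = 50.16 → 50
  G: 213 + 0.56×(0−213) = 213 − 119.28 = 93.72 → 94
  B: 145 − 81.2 = 63.8 → 64
rgb(50, 94, 64) = #325e40.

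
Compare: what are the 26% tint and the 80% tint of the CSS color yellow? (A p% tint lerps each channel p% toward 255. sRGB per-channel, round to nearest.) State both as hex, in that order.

#ffff42, #ffffcc

CSS yellow is rgb(255, 255, 0).
26% tint:
  R: 255 + 0 = 255 → 255
  G: 255 + 0.26×(255−255) = 255 + 0 = 255 → 255
  B: 0 + 66.3 = 66.3 → 66
  → #ffff42
80% tint:
  R: 255 + 0 = 255 → 255
  G: 255 + 0.8×(255−255) = 255 + 0 = 255 → 255
  B: 0 + 0.8×(255−0) = 0 + 204 = 204 → 204
  → #ffffcc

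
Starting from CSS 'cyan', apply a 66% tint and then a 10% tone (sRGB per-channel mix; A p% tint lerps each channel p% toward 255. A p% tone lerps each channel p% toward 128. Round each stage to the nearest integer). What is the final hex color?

CSS cyan is rgb(0, 255, 255).
Per channel, c → c + 0.66(255 − c):
  R: 0 + 168.3 = 168.3 → 168
  G: 255 + 0.66×(255−255) = 255 + 0 = 255 → 255
  B: 255 + 0 = 255 → 255
After the tint: rgb(168, 255, 255) = #A8FFFF.
Per channel, c → c + 0.1(128 − c):
  R: 168 − 4 = 164 → 164
  G: 255 − 12.7 = 242.3 → 242
  B: 255 + 0.1×(128−255) = 255 − 12.7 = 242.3 → 242
rgb(164, 242, 242) = #A4F2F2.

#A4F2F2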